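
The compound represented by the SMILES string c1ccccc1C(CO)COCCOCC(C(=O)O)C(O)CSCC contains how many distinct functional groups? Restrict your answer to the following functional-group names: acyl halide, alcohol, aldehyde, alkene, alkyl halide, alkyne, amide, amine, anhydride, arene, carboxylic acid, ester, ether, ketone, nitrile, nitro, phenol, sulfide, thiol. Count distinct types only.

5

Reading the structure from left to right:
  C6H5: C6H5– phenyl ring → arene.
  CH(CH2OH): pendant –CH2OH on an sp³ backbone C → alcohol.
  CH2OCH2: C–O–C with sp³ carbons on both sides and no adjacent C=O → ether.
  CH2OCH2: C–O–C with sp³ carbons on both sides and no adjacent C=O → ether.
  CH(COOH): pendant –COOH: carbonyl C bonded to C and –OH → carboxylic acid.
  CH(OH): –OH on an sp³ carbon → alcohol (secondary).
  CH2SCH2: C–S–C linkage → sulfide (thioether).
Distinct types present: alcohol, arene, carboxylic acid, ether, sulfide.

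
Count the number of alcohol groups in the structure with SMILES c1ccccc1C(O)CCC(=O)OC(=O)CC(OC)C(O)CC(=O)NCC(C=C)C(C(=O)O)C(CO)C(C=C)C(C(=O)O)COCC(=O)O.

3

Reading the structure from left to right:
  C6H5: C6H5– phenyl ring → arene.
  CH(OH): –OH on an sp³ carbon → alcohol (secondary).
  CH2CO-O-COCH2: two acyl groups sharing one oxygen, –C(=O)–O–C(=O)– → anhydride.
  CH(OCH3): pendant –OCH3: C–O–C with sp³ C, no adjacent C=O → ether.
  CH(OH): –OH on an sp³ carbon → alcohol (secondary).
  CH2CONHCH2: –C(=O)–N– linkage → amide (the N is not an amine).
  CH(CH=CH2): pendant –CH=CH2: C=C double bond → alkene.
  CH(COOH): pendant –COOH: carbonyl C bonded to C and –OH → carboxylic acid.
  CH(CH2OH): pendant –CH2OH on an sp³ backbone C → alcohol.
  CH(CH=CH2): pendant –CH=CH2: C=C double bond → alkene.
  CH(COOH): pendant –COOH: carbonyl C bonded to C and –OH → carboxylic acid.
  CH2OCH2: C–O–C with sp³ carbons on both sides and no adjacent C=O → ether.
  COOH: –COOH: carbonyl C bonded to –OH and C → carboxylic acid (the –OH is not a separate alcohol).
Alcohol appears at: CH(OH), CH(OH), CH(CH2OH) → 3.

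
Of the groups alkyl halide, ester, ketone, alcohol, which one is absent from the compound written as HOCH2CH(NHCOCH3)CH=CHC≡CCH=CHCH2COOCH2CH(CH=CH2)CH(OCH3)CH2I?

ketone

alcohol: present (HOCH2 — HO– on an sp³ carbon → alcohol).
ester: present (CH2COOCH2 — –C(=O)–O–C with C on the carbonyl side → ester).
alkyl halide: present (CH2I — halogen on an sp³ carbon → alkyl halide).
ketone: absent. In CH2COOCH2, the C=O is bonded to an –O–C group, which defines an ester, not a ketone. In CH(NHCOCH3), the C=O is bonded to nitrogen, which defines an amide, not a ketone.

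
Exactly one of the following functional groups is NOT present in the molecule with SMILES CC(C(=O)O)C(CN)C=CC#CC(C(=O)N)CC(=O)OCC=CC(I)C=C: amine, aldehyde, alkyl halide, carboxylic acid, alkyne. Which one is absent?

aldehyde

alkyl halide: present (CH(I) — halogen on an sp³ carbon → alkyl halide).
alkyne: present (C≡C — C≡C triple bond → alkyne).
amine: present (CH(CH2NH2) — pendant –CH2NH2: N on sp³ C, no adjacent C=O → amine).
carboxylic acid: present (CH(COOH) — pendant –COOH: carbonyl C bonded to C and –OH → carboxylic acid).
aldehyde: absent. In CH(COOH), the carbonyl carbon bears –OH, not –H, so it is a carboxylic acid.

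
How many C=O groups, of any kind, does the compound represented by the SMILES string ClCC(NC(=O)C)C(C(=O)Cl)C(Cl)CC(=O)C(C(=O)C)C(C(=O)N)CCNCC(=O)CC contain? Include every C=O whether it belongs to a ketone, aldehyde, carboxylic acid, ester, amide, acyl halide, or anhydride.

CH(NHCOCH3): amide, 1 C=O (running total 1).
CH(COCl): acyl halide, 1 C=O (running total 2).
CO: ketone, 1 C=O (running total 3).
CH(COCH3): ketone, 1 C=O (running total 4).
CH(CONH2): amide, 1 C=O (running total 5).
CO: ketone, 1 C=O (running total 6).

6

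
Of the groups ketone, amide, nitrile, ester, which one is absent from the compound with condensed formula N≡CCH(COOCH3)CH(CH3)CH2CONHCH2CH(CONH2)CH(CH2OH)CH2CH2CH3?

ketone

amide: present (CH2CONHCH2 — –C(=O)–N– linkage → amide (the N is not an amine)).
ester: present (CH(COOCH3) — pendant –COOCH3: carbonyl C bonded to C and –OCH3 → ester).
nitrile: present (N≡C — N≡C–: carbon triple-bonded to nitrogen → nitrile).
ketone: absent. In CH(COOCH3), the C=O is bonded to an –O–C group, which defines an ester, not a ketone. In each of CH2CONHCH2 and CH(CONH2), the C=O is bonded to nitrogen, which defines an amide, not a ketone.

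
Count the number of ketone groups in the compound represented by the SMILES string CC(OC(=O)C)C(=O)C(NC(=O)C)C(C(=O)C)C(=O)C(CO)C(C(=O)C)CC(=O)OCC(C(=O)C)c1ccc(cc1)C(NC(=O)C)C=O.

5

Reading the structure from left to right:
  CH(OCOCH3): pendant –OC(=O)CH3: an acyloxy group → ester.
  CO: –C(=O)– with carbon on both sides → ketone.
  CH(NHCOCH3): pendant –NHC(=O)CH3: N bonded to a carbonyl → amide (not amine).
  CH(COCH3): pendant –COCH3: carbonyl C bonded to two carbons → ketone.
  CO: –C(=O)– with carbon on both sides → ketone.
  CH(CH2OH): pendant –CH2OH on an sp³ backbone C → alcohol.
  CH(COCH3): pendant –COCH3: carbonyl C bonded to two carbons → ketone.
  CH2COOCH2: –C(=O)–O–C with C on the carbonyl side → ester.
  CH(COCH3): pendant –COCH3: carbonyl C bonded to two carbons → ketone.
  C6H4: para-disubstituted benzene ring → arene.
  CH(NHCOCH3): pendant –NHC(=O)CH3: N bonded to a carbonyl → amide (not amine).
  CHO: terminal –CHO: carbonyl C bonded to H and C → aldehyde.
Ketone appears at: CO, CH(COCH3), CO, CH(COCH3), CH(COCH3) → 5.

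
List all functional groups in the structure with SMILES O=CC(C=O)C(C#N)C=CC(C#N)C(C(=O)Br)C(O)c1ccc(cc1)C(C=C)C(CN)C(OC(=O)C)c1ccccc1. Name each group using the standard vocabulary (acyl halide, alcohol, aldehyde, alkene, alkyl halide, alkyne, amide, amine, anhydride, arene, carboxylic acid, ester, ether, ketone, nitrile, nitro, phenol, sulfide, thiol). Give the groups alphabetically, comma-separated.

acyl halide, alcohol, aldehyde, alkene, amine, arene, ester, nitrile

terminal –CHO: carbonyl C bonded to H and C → aldehyde.
pendant –CHO: carbonyl C bonded to C and H → aldehyde.
pendant –C≡N: nitrile.
C=C double bond → alkene.
pendant –C≡N: nitrile.
pendant –C(=O)X: carbonyl C bonded to C and halogen → acyl halide.
–OH on an sp³ carbon → alcohol (secondary).
para-disubstituted benzene ring → arene.
pendant –CH=CH2: C=C double bond → alkene.
pendant –CH2NH2: N on sp³ C, no adjacent C=O → amine.
pendant –OC(=O)CH3: an acyloxy group → ester.
–C6H5 phenyl ring → arene.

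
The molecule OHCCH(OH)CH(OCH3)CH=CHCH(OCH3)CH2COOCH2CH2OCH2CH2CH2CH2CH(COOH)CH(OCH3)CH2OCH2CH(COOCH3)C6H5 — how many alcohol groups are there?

1

Working along the chain:
  OHC: terminal –CHO: carbonyl C bonded to H and C → aldehyde.
  CH(OH): –OH on an sp³ carbon → alcohol (secondary).
  CH(OCH3): pendant –OCH3: C–O–C with sp³ C, no adjacent C=O → ether.
  CH=CH: C=C double bond → alkene.
  CH(OCH3): pendant –OCH3: C–O–C with sp³ C, no adjacent C=O → ether.
  CH2COOCH2: –C(=O)–O–C with C on the carbonyl side → ester.
  CH2OCH2: C–O–C with sp³ carbons on both sides and no adjacent C=O → ether.
  CH(COOH): pendant –COOH: carbonyl C bonded to C and –OH → carboxylic acid.
  CH(OCH3): pendant –OCH3: C–O–C with sp³ C, no adjacent C=O → ether.
  CH2OCH2: C–O–C with sp³ carbons on both sides and no adjacent C=O → ether.
  CH(COOCH3): pendant –COOCH3: carbonyl C bonded to C and –OCH3 → ester.
  C6H5: –C6H5 phenyl ring → arene.
Alcohol appears at: CH(OH) → 1.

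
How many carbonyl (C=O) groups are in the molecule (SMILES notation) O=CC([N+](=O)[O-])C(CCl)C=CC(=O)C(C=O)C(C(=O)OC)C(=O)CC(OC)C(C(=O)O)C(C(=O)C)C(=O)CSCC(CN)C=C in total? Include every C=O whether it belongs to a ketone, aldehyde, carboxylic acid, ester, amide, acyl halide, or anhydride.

8

OHC: aldehyde, 1 C=O (running total 1).
CO: ketone, 1 C=O (running total 2).
CH(CHO): aldehyde, 1 C=O (running total 3).
CH(COOCH3): ester, 1 C=O (running total 4).
CO: ketone, 1 C=O (running total 5).
CH(COOH): carboxylic acid, 1 C=O (running total 6).
CH(COCH3): ketone, 1 C=O (running total 7).
CO: ketone, 1 C=O (running total 8).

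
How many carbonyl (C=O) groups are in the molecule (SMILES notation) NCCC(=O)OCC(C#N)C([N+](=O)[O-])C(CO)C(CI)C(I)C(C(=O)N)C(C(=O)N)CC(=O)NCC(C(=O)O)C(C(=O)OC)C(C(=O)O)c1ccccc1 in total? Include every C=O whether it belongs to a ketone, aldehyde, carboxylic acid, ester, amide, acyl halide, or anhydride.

CH2COOCH2: ester, 1 C=O (running total 1).
CH(CONH2): amide, 1 C=O (running total 2).
CH(CONH2): amide, 1 C=O (running total 3).
CH2CONHCH2: amide, 1 C=O (running total 4).
CH(COOH): carboxylic acid, 1 C=O (running total 5).
CH(COOCH3): ester, 1 C=O (running total 6).
CH(COOH): carboxylic acid, 1 C=O (running total 7).

7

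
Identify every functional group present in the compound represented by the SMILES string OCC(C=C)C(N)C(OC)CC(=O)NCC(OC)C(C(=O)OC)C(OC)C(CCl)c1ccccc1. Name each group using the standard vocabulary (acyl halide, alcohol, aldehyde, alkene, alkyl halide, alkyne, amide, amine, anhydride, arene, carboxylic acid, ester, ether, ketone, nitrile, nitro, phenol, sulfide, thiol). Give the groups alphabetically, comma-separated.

Working along the chain:
  HOCH2: HO– on an sp³ carbon → alcohol.
  CH(CH=CH2): pendant –CH=CH2: C=C double bond → alkene.
  CH(NH2): –NH2 on an sp³ carbon with no adjacent C=O → amine.
  CH(OCH3): pendant –OCH3: C–O–C with sp³ C, no adjacent C=O → ether.
  CH2CONHCH2: –C(=O)–N– linkage → amide (the N is not an amine).
  CH(OCH3): pendant –OCH3: C–O–C with sp³ C, no adjacent C=O → ether.
  CH(COOCH3): pendant –COOCH3: carbonyl C bonded to C and –OCH3 → ester.
  CH(OCH3): pendant –OCH3: C–O–C with sp³ C, no adjacent C=O → ether.
  CH(CH2Cl): pendant –CH2X: halogen on sp³ carbon → alkyl halide.
  C6H5: –C6H5 phenyl ring → arene.

alcohol, alkene, alkyl halide, amide, amine, arene, ester, ether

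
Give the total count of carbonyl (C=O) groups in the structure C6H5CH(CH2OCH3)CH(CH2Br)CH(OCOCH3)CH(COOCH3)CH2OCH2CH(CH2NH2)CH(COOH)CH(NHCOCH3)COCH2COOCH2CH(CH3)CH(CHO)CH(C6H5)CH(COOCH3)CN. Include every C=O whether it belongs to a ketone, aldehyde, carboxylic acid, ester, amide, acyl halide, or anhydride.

8

CH(OCOCH3): ester, 1 C=O (running total 1).
CH(COOCH3): ester, 1 C=O (running total 2).
CH(COOH): carboxylic acid, 1 C=O (running total 3).
CH(NHCOCH3): amide, 1 C=O (running total 4).
CO: ketone, 1 C=O (running total 5).
CH2COOCH2: ester, 1 C=O (running total 6).
CH(CHO): aldehyde, 1 C=O (running total 7).
CH(COOCH3): ester, 1 C=O (running total 8).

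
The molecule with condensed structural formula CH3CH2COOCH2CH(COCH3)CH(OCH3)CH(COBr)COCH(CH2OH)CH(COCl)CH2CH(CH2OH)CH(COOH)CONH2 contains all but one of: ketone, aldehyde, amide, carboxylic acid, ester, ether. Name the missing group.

carboxylic acid: present (CH(COOH) — pendant –COOH: carbonyl C bonded to C and –OH → carboxylic acid).
amide: present (CONH2 — –C(=O)NH2: carbonyl C bonded to C and to N → amide (the N is not a separate amine)).
ester: present (CH2COOCH2 — –C(=O)–O–C with C on the carbonyl side → ester).
ketone: present (CH(COCH3) — pendant –COCH3: carbonyl C bonded to two carbons → ketone).
ether: present (CH(OCH3) — pendant –OCH3: C–O–C with sp³ C, no adjacent C=O → ether).
aldehyde: absent. In each of CH(COCH3) and CO, the carbonyl carbon is bonded to two carbons, so it is a ketone, not an aldehyde. In CH(COOH), the carbonyl carbon bears –OH, not –H, so it is a carboxylic acid.

aldehyde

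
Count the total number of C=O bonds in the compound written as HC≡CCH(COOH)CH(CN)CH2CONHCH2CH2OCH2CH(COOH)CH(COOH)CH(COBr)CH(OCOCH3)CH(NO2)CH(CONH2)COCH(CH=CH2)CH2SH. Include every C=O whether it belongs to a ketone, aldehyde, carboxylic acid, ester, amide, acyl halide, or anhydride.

8

CH(COOH): carboxylic acid, 1 C=O (running total 1).
CH2CONHCH2: amide, 1 C=O (running total 2).
CH(COOH): carboxylic acid, 1 C=O (running total 3).
CH(COOH): carboxylic acid, 1 C=O (running total 4).
CH(COBr): acyl halide, 1 C=O (running total 5).
CH(OCOCH3): ester, 1 C=O (running total 6).
CH(CONH2): amide, 1 C=O (running total 7).
CO: ketone, 1 C=O (running total 8).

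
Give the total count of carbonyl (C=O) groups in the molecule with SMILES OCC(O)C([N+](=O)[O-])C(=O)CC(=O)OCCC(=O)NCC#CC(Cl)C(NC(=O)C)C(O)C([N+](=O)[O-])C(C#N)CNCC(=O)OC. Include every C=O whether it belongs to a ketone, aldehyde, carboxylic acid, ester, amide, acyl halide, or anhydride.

5

CO: ketone, 1 C=O (running total 1).
CH2COOCH2: ester, 1 C=O (running total 2).
CH2CONHCH2: amide, 1 C=O (running total 3).
CH(NHCOCH3): amide, 1 C=O (running total 4).
COOCH3: ester, 1 C=O (running total 5).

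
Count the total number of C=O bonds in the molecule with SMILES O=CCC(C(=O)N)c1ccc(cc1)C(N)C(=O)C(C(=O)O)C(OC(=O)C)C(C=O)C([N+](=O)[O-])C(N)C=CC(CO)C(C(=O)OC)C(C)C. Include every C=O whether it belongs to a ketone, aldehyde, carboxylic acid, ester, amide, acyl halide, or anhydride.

7

OHC: aldehyde, 1 C=O (running total 1).
CH(CONH2): amide, 1 C=O (running total 2).
CO: ketone, 1 C=O (running total 3).
CH(COOH): carboxylic acid, 1 C=O (running total 4).
CH(OCOCH3): ester, 1 C=O (running total 5).
CH(CHO): aldehyde, 1 C=O (running total 6).
CH(COOCH3): ester, 1 C=O (running total 7).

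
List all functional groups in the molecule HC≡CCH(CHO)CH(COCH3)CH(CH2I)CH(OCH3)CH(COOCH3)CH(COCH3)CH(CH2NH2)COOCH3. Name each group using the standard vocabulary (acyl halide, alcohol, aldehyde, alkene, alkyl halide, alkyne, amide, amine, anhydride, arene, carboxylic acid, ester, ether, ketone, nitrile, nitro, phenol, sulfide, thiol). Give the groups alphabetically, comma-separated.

C≡C triple bond → alkyne.
pendant –CHO: carbonyl C bonded to C and H → aldehyde.
pendant –COCH3: carbonyl C bonded to two carbons → ketone.
pendant –CH2X: halogen on sp³ carbon → alkyl halide.
pendant –OCH3: C–O–C with sp³ C, no adjacent C=O → ether.
pendant –COOCH3: carbonyl C bonded to C and –OCH3 → ester.
pendant –COCH3: carbonyl C bonded to two carbons → ketone.
pendant –CH2NH2: N on sp³ C, no adjacent C=O → amine.
–C(=O)OCH3: carbonyl C bonded to C and to –OCH3 → ester (not ketone + ether).

aldehyde, alkyl halide, alkyne, amine, ester, ether, ketone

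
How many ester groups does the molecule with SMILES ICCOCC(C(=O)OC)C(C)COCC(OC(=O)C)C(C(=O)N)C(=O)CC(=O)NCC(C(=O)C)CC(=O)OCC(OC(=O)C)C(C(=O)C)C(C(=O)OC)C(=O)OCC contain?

halogen on an sp³ carbon → alkyl halide.
C–O–C with sp³ carbons on both sides and no adjacent C=O → ether.
pendant –COOCH3: carbonyl C bonded to C and –OCH3 → ester.
C–O–C with sp³ carbons on both sides and no adjacent C=O → ether.
pendant –OC(=O)CH3: an acyloxy group → ester.
pendant –CONH2: carbonyl C bonded to C and N → amide.
–C(=O)– with carbon on both sides → ketone.
–C(=O)–N– linkage → amide (the N is not an amine).
pendant –COCH3: carbonyl C bonded to two carbons → ketone.
–C(=O)–O–C with C on the carbonyl side → ester.
pendant –OC(=O)CH3: an acyloxy group → ester.
pendant –COCH3: carbonyl C bonded to two carbons → ketone.
pendant –COOCH3: carbonyl C bonded to C and –OCH3 → ester.
–C(=O)OCH2CH3: carbonyl C bonded to C and to –OEt → ester.
Ester appears at: CH(COOCH3), CH(OCOCH3), CH2COOCH2, CH(OCOCH3), CH(COOCH3), COOCH2CH3 → 6.

6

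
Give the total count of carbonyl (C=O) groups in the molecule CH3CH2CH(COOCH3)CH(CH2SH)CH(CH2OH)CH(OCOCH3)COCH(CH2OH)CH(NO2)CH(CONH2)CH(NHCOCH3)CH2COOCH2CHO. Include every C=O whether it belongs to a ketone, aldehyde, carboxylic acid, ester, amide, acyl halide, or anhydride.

CH(COOCH3): ester, 1 C=O (running total 1).
CH(OCOCH3): ester, 1 C=O (running total 2).
CO: ketone, 1 C=O (running total 3).
CH(CONH2): amide, 1 C=O (running total 4).
CH(NHCOCH3): amide, 1 C=O (running total 5).
CH2COOCH2: ester, 1 C=O (running total 6).
CHO: aldehyde, 1 C=O (running total 7).

7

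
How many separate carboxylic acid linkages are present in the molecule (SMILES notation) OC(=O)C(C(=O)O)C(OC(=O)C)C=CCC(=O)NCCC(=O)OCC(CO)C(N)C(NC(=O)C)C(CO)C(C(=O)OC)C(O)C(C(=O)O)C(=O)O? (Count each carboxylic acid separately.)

4

Working along the chain:
  HOOC: –COOH: carbonyl C bonded to –OH and C → carboxylic acid (the –OH is not a separate alcohol).
  CH(COOH): pendant –COOH: carbonyl C bonded to C and –OH → carboxylic acid.
  CH(OCOCH3): pendant –OC(=O)CH3: an acyloxy group → ester.
  CH=CH: C=C double bond → alkene.
  CH2CONHCH2: –C(=O)–N– linkage → amide (the N is not an amine).
  CH2COOCH2: –C(=O)–O–C with C on the carbonyl side → ester.
  CH(CH2OH): pendant –CH2OH on an sp³ backbone C → alcohol.
  CH(NH2): –NH2 on an sp³ carbon with no adjacent C=O → amine.
  CH(NHCOCH3): pendant –NHC(=O)CH3: N bonded to a carbonyl → amide (not amine).
  CH(CH2OH): pendant –CH2OH on an sp³ backbone C → alcohol.
  CH(COOCH3): pendant –COOCH3: carbonyl C bonded to C and –OCH3 → ester.
  CH(OH): –OH on an sp³ carbon → alcohol (secondary).
  CH(COOH): pendant –COOH: carbonyl C bonded to C and –OH → carboxylic acid.
  COOH: –COOH: carbonyl C bonded to –OH and C → carboxylic acid (the –OH is not a separate alcohol).
Carboxylic acid appears at: HOOC, CH(COOH), CH(COOH), COOH → 4.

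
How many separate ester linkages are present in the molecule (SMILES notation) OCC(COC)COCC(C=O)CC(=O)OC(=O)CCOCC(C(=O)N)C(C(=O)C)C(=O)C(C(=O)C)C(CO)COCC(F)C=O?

0

HO– on an sp³ carbon → alcohol.
pendant –CH2OCH3: C–O–C linkage → ether.
C–O–C with sp³ carbons on both sides and no adjacent C=O → ether.
pendant –CHO: carbonyl C bonded to C and H → aldehyde.
two acyl groups sharing one oxygen, –C(=O)–O–C(=O)– → anhydride.
C–O–C with sp³ carbons on both sides and no adjacent C=O → ether.
pendant –CONH2: carbonyl C bonded to C and N → amide.
pendant –COCH3: carbonyl C bonded to two carbons → ketone.
–C(=O)– with carbon on both sides → ketone.
pendant –COCH3: carbonyl C bonded to two carbons → ketone.
pendant –CH2OH on an sp³ backbone C → alcohol.
C–O–C with sp³ carbons on both sides and no adjacent C=O → ether.
halogen on an sp³ carbon → alkyl halide.
terminal –CHO: carbonyl C bonded to H and C → aldehyde.
No segment is a ester: CH(CH2OCH3) is ether, not ester; CH2OCH2 is ether, not ester; CH2CO-O-COCH2 is anhydride, not ester. → 0.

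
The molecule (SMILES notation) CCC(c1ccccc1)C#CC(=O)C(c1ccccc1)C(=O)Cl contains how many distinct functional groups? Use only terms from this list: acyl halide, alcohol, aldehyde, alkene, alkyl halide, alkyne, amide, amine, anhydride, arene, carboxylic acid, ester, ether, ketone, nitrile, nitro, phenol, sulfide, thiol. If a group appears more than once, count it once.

pendant –C6H5: benzene ring → arene.
C≡C triple bond → alkyne.
–C(=O)– with carbon on both sides → ketone.
pendant –C6H5: benzene ring → arene.
–C(=O)Cl: carbonyl C bonded to C and to a halogen → acyl halide (not alkyl halide).
Distinct types present: acyl halide, alkyne, arene, ketone.

4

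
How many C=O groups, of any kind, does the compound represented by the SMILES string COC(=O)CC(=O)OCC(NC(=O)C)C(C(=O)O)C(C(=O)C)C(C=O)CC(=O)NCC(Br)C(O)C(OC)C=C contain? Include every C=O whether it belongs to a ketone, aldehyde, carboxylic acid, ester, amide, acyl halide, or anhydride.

CH3OOC: ester, 1 C=O (running total 1).
CH2COOCH2: ester, 1 C=O (running total 2).
CH(NHCOCH3): amide, 1 C=O (running total 3).
CH(COOH): carboxylic acid, 1 C=O (running total 4).
CH(COCH3): ketone, 1 C=O (running total 5).
CH(CHO): aldehyde, 1 C=O (running total 6).
CH2CONHCH2: amide, 1 C=O (running total 7).

7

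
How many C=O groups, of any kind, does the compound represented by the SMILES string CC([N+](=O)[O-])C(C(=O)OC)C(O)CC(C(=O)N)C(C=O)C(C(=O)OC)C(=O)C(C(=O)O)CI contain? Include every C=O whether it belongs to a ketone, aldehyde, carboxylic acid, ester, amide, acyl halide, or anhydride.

6

CH(COOCH3): ester, 1 C=O (running total 1).
CH(CONH2): amide, 1 C=O (running total 2).
CH(CHO): aldehyde, 1 C=O (running total 3).
CH(COOCH3): ester, 1 C=O (running total 4).
CO: ketone, 1 C=O (running total 5).
CH(COOH): carboxylic acid, 1 C=O (running total 6).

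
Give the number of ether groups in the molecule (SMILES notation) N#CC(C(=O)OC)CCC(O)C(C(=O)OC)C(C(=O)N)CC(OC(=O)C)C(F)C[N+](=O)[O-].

N≡C–: carbon triple-bonded to nitrogen → nitrile.
pendant –COOCH3: carbonyl C bonded to C and –OCH3 → ester.
–OH on an sp³ carbon → alcohol (secondary).
pendant –COOCH3: carbonyl C bonded to C and –OCH3 → ester.
pendant –CONH2: carbonyl C bonded to C and N → amide.
pendant –OC(=O)CH3: an acyloxy group → ester.
halogen on an sp³ carbon → alkyl halide.
–NO2 on carbon → nitro group.
No segment is a ether: CH(COOCH3) is ester, not ether; CH(OH) is alcohol, not ether; CH(COOCH3) is ester, not ether. → 0.

0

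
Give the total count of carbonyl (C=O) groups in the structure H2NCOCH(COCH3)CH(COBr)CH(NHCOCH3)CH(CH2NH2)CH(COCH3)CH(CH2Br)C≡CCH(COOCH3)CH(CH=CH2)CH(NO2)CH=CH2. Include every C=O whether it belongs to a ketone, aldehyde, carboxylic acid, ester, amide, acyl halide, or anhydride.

6

H2NCO: amide, 1 C=O (running total 1).
CH(COCH3): ketone, 1 C=O (running total 2).
CH(COBr): acyl halide, 1 C=O (running total 3).
CH(NHCOCH3): amide, 1 C=O (running total 4).
CH(COCH3): ketone, 1 C=O (running total 5).
CH(COOCH3): ester, 1 C=O (running total 6).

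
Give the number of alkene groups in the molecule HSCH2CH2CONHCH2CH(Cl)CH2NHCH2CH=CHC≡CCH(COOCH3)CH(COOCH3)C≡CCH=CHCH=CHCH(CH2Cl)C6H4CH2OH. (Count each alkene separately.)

–SH on an sp³ carbon → thiol.
–C(=O)–N– linkage → amide (the N is not an amine).
halogen on an sp³ carbon → alkyl halide.
C–N–C with sp³ carbons and no adjacent C=O → amine (secondary).
C=C double bond → alkene.
C≡C triple bond → alkyne.
pendant –COOCH3: carbonyl C bonded to C and –OCH3 → ester.
pendant –COOCH3: carbonyl C bonded to C and –OCH3 → ester.
C≡C triple bond → alkyne.
C=C double bond → alkene.
C=C double bond → alkene.
pendant –CH2X: halogen on sp³ carbon → alkyl halide.
para-disubstituted benzene ring → arene.
–OH on an sp³ carbon → alcohol.
Alkene appears at: CH=CH, CH=CH, CH=CH → 3.

3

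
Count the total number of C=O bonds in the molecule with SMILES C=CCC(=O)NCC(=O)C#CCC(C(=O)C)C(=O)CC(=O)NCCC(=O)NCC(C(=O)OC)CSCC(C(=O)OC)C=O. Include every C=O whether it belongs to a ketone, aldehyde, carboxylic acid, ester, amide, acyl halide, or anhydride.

CH2CONHCH2: amide, 1 C=O (running total 1).
CO: ketone, 1 C=O (running total 2).
CH(COCH3): ketone, 1 C=O (running total 3).
CO: ketone, 1 C=O (running total 4).
CH2CONHCH2: amide, 1 C=O (running total 5).
CH2CONHCH2: amide, 1 C=O (running total 6).
CH(COOCH3): ester, 1 C=O (running total 7).
CH(COOCH3): ester, 1 C=O (running total 8).
CHO: aldehyde, 1 C=O (running total 9).

9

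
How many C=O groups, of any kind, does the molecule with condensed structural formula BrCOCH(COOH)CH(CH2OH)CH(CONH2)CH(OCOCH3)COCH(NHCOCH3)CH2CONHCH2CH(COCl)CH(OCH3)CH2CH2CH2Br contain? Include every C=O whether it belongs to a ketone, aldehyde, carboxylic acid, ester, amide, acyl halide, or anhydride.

8

BrCO: acyl halide, 1 C=O (running total 1).
CH(COOH): carboxylic acid, 1 C=O (running total 2).
CH(CONH2): amide, 1 C=O (running total 3).
CH(OCOCH3): ester, 1 C=O (running total 4).
CO: ketone, 1 C=O (running total 5).
CH(NHCOCH3): amide, 1 C=O (running total 6).
CH2CONHCH2: amide, 1 C=O (running total 7).
CH(COCl): acyl halide, 1 C=O (running total 8).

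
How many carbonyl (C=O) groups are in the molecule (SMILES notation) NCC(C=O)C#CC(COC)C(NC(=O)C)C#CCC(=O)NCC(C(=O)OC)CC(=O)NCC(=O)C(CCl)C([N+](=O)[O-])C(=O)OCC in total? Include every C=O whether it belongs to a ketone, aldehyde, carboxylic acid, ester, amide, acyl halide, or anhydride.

7

CH(CHO): aldehyde, 1 C=O (running total 1).
CH(NHCOCH3): amide, 1 C=O (running total 2).
CH2CONHCH2: amide, 1 C=O (running total 3).
CH(COOCH3): ester, 1 C=O (running total 4).
CH2CONHCH2: amide, 1 C=O (running total 5).
CO: ketone, 1 C=O (running total 6).
COOCH2CH3: ester, 1 C=O (running total 7).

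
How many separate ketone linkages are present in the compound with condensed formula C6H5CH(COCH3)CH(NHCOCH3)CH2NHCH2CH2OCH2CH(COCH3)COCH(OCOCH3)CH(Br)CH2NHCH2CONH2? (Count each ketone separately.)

C6H5– phenyl ring → arene.
pendant –COCH3: carbonyl C bonded to two carbons → ketone.
pendant –NHC(=O)CH3: N bonded to a carbonyl → amide (not amine).
C–N–C with sp³ carbons and no adjacent C=O → amine (secondary).
C–O–C with sp³ carbons on both sides and no adjacent C=O → ether.
pendant –COCH3: carbonyl C bonded to two carbons → ketone.
–C(=O)– with carbon on both sides → ketone.
pendant –OC(=O)CH3: an acyloxy group → ester.
halogen on an sp³ carbon → alkyl halide.
C–N–C with sp³ carbons and no adjacent C=O → amine (secondary).
–C(=O)NH2: carbonyl C bonded to C and to N → amide (the N is not a separate amine).
Ketone appears at: CH(COCH3), CH(COCH3), CO → 3.

3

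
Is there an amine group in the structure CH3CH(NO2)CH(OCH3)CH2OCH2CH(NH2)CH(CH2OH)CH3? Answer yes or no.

Reading the structure from left to right:
  CH(NO2): –NO2 on an sp³ carbon → nitro (the N=O is not a carbonyl).
  CH(OCH3): pendant –OCH3: C–O–C with sp³ C, no adjacent C=O → ether.
  CH2OCH2: C–O–C with sp³ carbons on both sides and no adjacent C=O → ether.
  CH(NH2): –NH2 on an sp³ carbon with no adjacent C=O → amine.
  CH(CH2OH): pendant –CH2OH on an sp³ backbone C → alcohol.
The CH(NH2) segment supplies the amine: –NH2 on an sp³ carbon with no adjacent C=O → amine.

yes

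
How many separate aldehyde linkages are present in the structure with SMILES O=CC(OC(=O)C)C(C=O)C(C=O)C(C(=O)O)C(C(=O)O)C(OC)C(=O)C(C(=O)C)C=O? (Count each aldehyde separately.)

4

terminal –CHO: carbonyl C bonded to H and C → aldehyde.
pendant –OC(=O)CH3: an acyloxy group → ester.
pendant –CHO: carbonyl C bonded to C and H → aldehyde.
pendant –CHO: carbonyl C bonded to C and H → aldehyde.
pendant –COOH: carbonyl C bonded to C and –OH → carboxylic acid.
pendant –COOH: carbonyl C bonded to C and –OH → carboxylic acid.
pendant –OCH3: C–O–C with sp³ C, no adjacent C=O → ether.
–C(=O)– with carbon on both sides → ketone.
pendant –COCH3: carbonyl C bonded to two carbons → ketone.
terminal –CHO: carbonyl C bonded to H and C → aldehyde.
Aldehyde appears at: OHC, CH(CHO), CH(CHO), CHO → 4.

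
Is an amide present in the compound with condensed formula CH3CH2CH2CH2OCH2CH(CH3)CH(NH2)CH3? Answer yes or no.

C–O–C with sp³ carbons on both sides and no adjacent C=O → ether.
–NH2 on an sp³ carbon with no adjacent C=O → amine.
The groups actually present are: amine, ether.

no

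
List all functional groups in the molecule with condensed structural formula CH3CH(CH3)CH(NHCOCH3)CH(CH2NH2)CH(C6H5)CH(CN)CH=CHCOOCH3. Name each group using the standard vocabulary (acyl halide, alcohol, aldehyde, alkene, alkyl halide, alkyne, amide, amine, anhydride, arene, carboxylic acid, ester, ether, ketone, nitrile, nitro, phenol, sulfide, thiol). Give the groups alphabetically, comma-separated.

alkene, amide, amine, arene, ester, nitrile

Working along the chain:
  CH(NHCOCH3): pendant –NHC(=O)CH3: N bonded to a carbonyl → amide (not amine).
  CH(CH2NH2): pendant –CH2NH2: N on sp³ C, no adjacent C=O → amine.
  CH(C6H5): pendant –C6H5: benzene ring → arene.
  CH(CN): pendant –C≡N: nitrile.
  CH=CH: C=C double bond → alkene.
  COOCH3: –C(=O)OCH3: carbonyl C bonded to C and to –OCH3 → ester (not ketone + ether).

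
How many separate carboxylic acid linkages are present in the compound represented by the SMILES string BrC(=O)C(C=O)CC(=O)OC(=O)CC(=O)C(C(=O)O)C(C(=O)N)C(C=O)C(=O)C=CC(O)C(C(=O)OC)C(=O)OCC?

1

Taking each segment in turn:
  BrCO: –C(=O)Br: carbonyl C bonded to C and to a halogen → acyl halide (not alkyl halide).
  CH(CHO): pendant –CHO: carbonyl C bonded to C and H → aldehyde.
  CH2CO-O-COCH2: two acyl groups sharing one oxygen, –C(=O)–O–C(=O)– → anhydride.
  CO: –C(=O)– with carbon on both sides → ketone.
  CH(COOH): pendant –COOH: carbonyl C bonded to C and –OH → carboxylic acid.
  CH(CONH2): pendant –CONH2: carbonyl C bonded to C and N → amide.
  CH(CHO): pendant –CHO: carbonyl C bonded to C and H → aldehyde.
  CO: –C(=O)– with carbon on both sides → ketone.
  CH=CH: C=C double bond → alkene.
  CH(OH): –OH on an sp³ carbon → alcohol (secondary).
  CH(COOCH3): pendant –COOCH3: carbonyl C bonded to C and –OCH3 → ester.
  COOCH2CH3: –C(=O)OCH2CH3: carbonyl C bonded to C and to –OEt → ester.
Carboxylic acid appears at: CH(COOH) → 1.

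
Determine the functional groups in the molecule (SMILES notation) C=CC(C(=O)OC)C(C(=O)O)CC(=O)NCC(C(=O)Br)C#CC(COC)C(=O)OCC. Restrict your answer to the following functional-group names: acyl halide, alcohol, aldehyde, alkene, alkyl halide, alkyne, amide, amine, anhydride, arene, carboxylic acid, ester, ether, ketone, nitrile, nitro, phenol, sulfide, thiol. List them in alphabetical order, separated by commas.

Working along the chain:
  CH2=CH: C=C double bond → alkene.
  CH(COOCH3): pendant –COOCH3: carbonyl C bonded to C and –OCH3 → ester.
  CH(COOH): pendant –COOH: carbonyl C bonded to C and –OH → carboxylic acid.
  CH2CONHCH2: –C(=O)–N– linkage → amide (the N is not an amine).
  CH(COBr): pendant –C(=O)X: carbonyl C bonded to C and halogen → acyl halide.
  C≡C: C≡C triple bond → alkyne.
  CH(CH2OCH3): pendant –CH2OCH3: C–O–C linkage → ether.
  COOCH2CH3: –C(=O)OCH2CH3: carbonyl C bonded to C and to –OEt → ester.

acyl halide, alkene, alkyne, amide, carboxylic acid, ester, ether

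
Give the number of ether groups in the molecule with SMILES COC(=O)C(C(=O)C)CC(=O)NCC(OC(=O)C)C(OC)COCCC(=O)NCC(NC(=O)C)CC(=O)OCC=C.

2

Taking each segment in turn:
  CH3OOC: CH3O–C(=O)–: carbonyl C bonded to C and to –OCH3 → ester (not ketone + ether).
  CH(COCH3): pendant –COCH3: carbonyl C bonded to two carbons → ketone.
  CH2CONHCH2: –C(=O)–N– linkage → amide (the N is not an amine).
  CH(OCOCH3): pendant –OC(=O)CH3: an acyloxy group → ester.
  CH(OCH3): pendant –OCH3: C–O–C with sp³ C, no adjacent C=O → ether.
  CH2OCH2: C–O–C with sp³ carbons on both sides and no adjacent C=O → ether.
  CH2CONHCH2: –C(=O)–N– linkage → amide (the N is not an amine).
  CH(NHCOCH3): pendant –NHC(=O)CH3: N bonded to a carbonyl → amide (not amine).
  CH2COOCH2: –C(=O)–O–C with C on the carbonyl side → ester.
  CH=CH2: C=C double bond → alkene.
Ether appears at: CH(OCH3), CH2OCH2 → 2.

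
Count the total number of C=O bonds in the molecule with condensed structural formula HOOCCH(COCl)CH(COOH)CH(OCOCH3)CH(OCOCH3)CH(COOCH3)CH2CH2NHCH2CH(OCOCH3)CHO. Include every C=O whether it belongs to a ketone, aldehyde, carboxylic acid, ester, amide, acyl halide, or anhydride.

8

HOOC: carboxylic acid, 1 C=O (running total 1).
CH(COCl): acyl halide, 1 C=O (running total 2).
CH(COOH): carboxylic acid, 1 C=O (running total 3).
CH(OCOCH3): ester, 1 C=O (running total 4).
CH(OCOCH3): ester, 1 C=O (running total 5).
CH(COOCH3): ester, 1 C=O (running total 6).
CH(OCOCH3): ester, 1 C=O (running total 7).
CHO: aldehyde, 1 C=O (running total 8).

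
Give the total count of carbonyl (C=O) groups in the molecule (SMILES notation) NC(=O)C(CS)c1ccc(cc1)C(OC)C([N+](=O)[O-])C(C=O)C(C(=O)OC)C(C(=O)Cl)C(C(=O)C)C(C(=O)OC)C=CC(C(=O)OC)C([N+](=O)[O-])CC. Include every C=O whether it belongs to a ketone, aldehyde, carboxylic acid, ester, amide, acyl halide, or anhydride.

H2NCO: amide, 1 C=O (running total 1).
CH(CHO): aldehyde, 1 C=O (running total 2).
CH(COOCH3): ester, 1 C=O (running total 3).
CH(COCl): acyl halide, 1 C=O (running total 4).
CH(COCH3): ketone, 1 C=O (running total 5).
CH(COOCH3): ester, 1 C=O (running total 6).
CH(COOCH3): ester, 1 C=O (running total 7).

7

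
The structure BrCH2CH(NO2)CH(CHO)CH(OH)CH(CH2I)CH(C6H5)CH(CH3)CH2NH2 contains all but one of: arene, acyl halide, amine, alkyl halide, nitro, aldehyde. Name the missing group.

acyl halide

alkyl halide: present (BrCH2 — halogen on an sp³ carbon → alkyl halide).
nitro: present (CH(NO2) — –NO2 on an sp³ carbon → nitro (the N=O is not a carbonyl)).
arene: present (CH(C6H5) — pendant –C6H5: benzene ring → arene).
amine: present (CH2NH2 — –NH2 on an sp³ carbon with no adjacent C=O → amine).
aldehyde: present (CH(CHO) — pendant –CHO: carbonyl C bonded to C and H → aldehyde).
acyl halide: no segment matches this pattern.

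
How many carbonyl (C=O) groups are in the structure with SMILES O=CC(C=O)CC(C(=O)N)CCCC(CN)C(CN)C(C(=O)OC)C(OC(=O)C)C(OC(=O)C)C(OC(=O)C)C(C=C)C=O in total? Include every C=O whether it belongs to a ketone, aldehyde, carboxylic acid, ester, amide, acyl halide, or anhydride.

8

OHC: aldehyde, 1 C=O (running total 1).
CH(CHO): aldehyde, 1 C=O (running total 2).
CH(CONH2): amide, 1 C=O (running total 3).
CH(COOCH3): ester, 1 C=O (running total 4).
CH(OCOCH3): ester, 1 C=O (running total 5).
CH(OCOCH3): ester, 1 C=O (running total 6).
CH(OCOCH3): ester, 1 C=O (running total 7).
CHO: aldehyde, 1 C=O (running total 8).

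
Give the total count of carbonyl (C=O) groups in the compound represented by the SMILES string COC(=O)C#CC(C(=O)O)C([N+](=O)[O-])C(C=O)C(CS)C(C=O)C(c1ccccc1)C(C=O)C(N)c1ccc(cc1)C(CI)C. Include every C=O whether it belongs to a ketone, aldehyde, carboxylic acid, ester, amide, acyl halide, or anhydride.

CH3OOC: ester, 1 C=O (running total 1).
CH(COOH): carboxylic acid, 1 C=O (running total 2).
CH(CHO): aldehyde, 1 C=O (running total 3).
CH(CHO): aldehyde, 1 C=O (running total 4).
CH(CHO): aldehyde, 1 C=O (running total 5).

5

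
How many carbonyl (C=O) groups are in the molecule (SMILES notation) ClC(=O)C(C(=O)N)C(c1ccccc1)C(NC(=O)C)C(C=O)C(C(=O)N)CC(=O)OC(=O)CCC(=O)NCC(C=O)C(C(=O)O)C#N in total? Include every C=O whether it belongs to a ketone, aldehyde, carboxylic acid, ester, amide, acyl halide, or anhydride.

10

ClCO: acyl halide, 1 C=O (running total 1).
CH(CONH2): amide, 1 C=O (running total 2).
CH(NHCOCH3): amide, 1 C=O (running total 3).
CH(CHO): aldehyde, 1 C=O (running total 4).
CH(CONH2): amide, 1 C=O (running total 5).
CH2CO-O-COCH2: anhydride, 2 C=O (running total 7).
CH2CONHCH2: amide, 1 C=O (running total 8).
CH(CHO): aldehyde, 1 C=O (running total 9).
CH(COOH): carboxylic acid, 1 C=O (running total 10).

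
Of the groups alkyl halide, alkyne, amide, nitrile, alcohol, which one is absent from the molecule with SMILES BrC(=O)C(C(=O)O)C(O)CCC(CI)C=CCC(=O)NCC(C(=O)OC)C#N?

nitrile: present (CN — –C≡N: carbon triple-bonded to nitrogen → nitrile).
alkyl halide: present (CH(CH2I) — pendant –CH2X: halogen on sp³ carbon → alkyl halide).
amide: present (CH2CONHCH2 — –C(=O)–N– linkage → amide (the N is not an amine)).
alcohol: present (CH(OH) — –OH on an sp³ carbon → alcohol (secondary)).
alkyne: absent. In CN, the triple bond is C≡N, not C≡C, so it is a nitrile.

alkyne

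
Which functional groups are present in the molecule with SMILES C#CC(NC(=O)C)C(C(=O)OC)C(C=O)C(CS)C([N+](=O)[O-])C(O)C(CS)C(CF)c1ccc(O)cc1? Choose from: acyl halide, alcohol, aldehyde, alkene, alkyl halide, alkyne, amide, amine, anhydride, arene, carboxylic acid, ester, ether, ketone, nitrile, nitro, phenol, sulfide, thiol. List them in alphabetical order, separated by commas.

alcohol, aldehyde, alkyl halide, alkyne, amide, arene, ester, nitro, phenol, thiol

Taking each segment in turn:
  HC≡C: C≡C triple bond → alkyne.
  CH(NHCOCH3): pendant –NHC(=O)CH3: N bonded to a carbonyl → amide (not amine).
  CH(COOCH3): pendant –COOCH3: carbonyl C bonded to C and –OCH3 → ester.
  CH(CHO): pendant –CHO: carbonyl C bonded to C and H → aldehyde.
  CH(CH2SH): pendant –CH2SH → thiol.
  CH(NO2): –NO2 on an sp³ carbon → nitro (the N=O is not a carbonyl).
  CH(OH): –OH on an sp³ carbon → alcohol (secondary).
  CH(CH2SH): pendant –CH2SH → thiol.
  CH(CH2F): pendant –CH2X: halogen on sp³ carbon → alkyl halide.
  C6H4OH: –OH attached directly to an aromatic ring → phenol (not alcohol); the ring itself is an arene.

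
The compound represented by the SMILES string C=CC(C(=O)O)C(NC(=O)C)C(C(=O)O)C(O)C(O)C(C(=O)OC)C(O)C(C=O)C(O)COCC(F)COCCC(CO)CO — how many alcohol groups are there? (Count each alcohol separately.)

6

Reading the structure from left to right:
  CH2=CH: C=C double bond → alkene.
  CH(COOH): pendant –COOH: carbonyl C bonded to C and –OH → carboxylic acid.
  CH(NHCOCH3): pendant –NHC(=O)CH3: N bonded to a carbonyl → amide (not amine).
  CH(COOH): pendant –COOH: carbonyl C bonded to C and –OH → carboxylic acid.
  CH(OH): –OH on an sp³ carbon → alcohol (secondary).
  CH(OH): –OH on an sp³ carbon → alcohol (secondary).
  CH(COOCH3): pendant –COOCH3: carbonyl C bonded to C and –OCH3 → ester.
  CH(OH): –OH on an sp³ carbon → alcohol (secondary).
  CH(CHO): pendant –CHO: carbonyl C bonded to C and H → aldehyde.
  CH(OH): –OH on an sp³ carbon → alcohol (secondary).
  CH2OCH2: C–O–C with sp³ carbons on both sides and no adjacent C=O → ether.
  CH(F): halogen on an sp³ carbon → alkyl halide.
  CH2OCH2: C–O–C with sp³ carbons on both sides and no adjacent C=O → ether.
  CH(CH2OH): pendant –CH2OH on an sp³ backbone C → alcohol.
  CH2OH: –OH on an sp³ carbon → alcohol.
Alcohol appears at: CH(OH), CH(OH), CH(OH), CH(OH), CH(CH2OH), CH2OH → 6.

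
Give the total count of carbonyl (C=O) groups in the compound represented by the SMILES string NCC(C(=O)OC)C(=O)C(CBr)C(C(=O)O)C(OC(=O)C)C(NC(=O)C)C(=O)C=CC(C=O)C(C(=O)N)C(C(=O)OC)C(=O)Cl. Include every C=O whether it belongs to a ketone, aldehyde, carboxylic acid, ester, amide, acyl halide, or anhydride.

10

CH(COOCH3): ester, 1 C=O (running total 1).
CO: ketone, 1 C=O (running total 2).
CH(COOH): carboxylic acid, 1 C=O (running total 3).
CH(OCOCH3): ester, 1 C=O (running total 4).
CH(NHCOCH3): amide, 1 C=O (running total 5).
CO: ketone, 1 C=O (running total 6).
CH(CHO): aldehyde, 1 C=O (running total 7).
CH(CONH2): amide, 1 C=O (running total 8).
CH(COOCH3): ester, 1 C=O (running total 9).
COCl: acyl halide, 1 C=O (running total 10).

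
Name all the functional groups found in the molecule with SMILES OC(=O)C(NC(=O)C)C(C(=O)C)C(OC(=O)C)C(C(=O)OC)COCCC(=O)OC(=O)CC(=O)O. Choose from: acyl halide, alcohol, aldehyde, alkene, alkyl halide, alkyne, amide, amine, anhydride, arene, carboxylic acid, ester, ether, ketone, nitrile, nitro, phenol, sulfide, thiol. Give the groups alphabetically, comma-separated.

Taking each segment in turn:
  HOOC: –COOH: carbonyl C bonded to –OH and C → carboxylic acid (the –OH is not a separate alcohol).
  CH(NHCOCH3): pendant –NHC(=O)CH3: N bonded to a carbonyl → amide (not amine).
  CH(COCH3): pendant –COCH3: carbonyl C bonded to two carbons → ketone.
  CH(OCOCH3): pendant –OC(=O)CH3: an acyloxy group → ester.
  CH(COOCH3): pendant –COOCH3: carbonyl C bonded to C and –OCH3 → ester.
  CH2OCH2: C–O–C with sp³ carbons on both sides and no adjacent C=O → ether.
  CH2CO-O-COCH2: two acyl groups sharing one oxygen, –C(=O)–O–C(=O)– → anhydride.
  COOH: –COOH: carbonyl C bonded to –OH and C → carboxylic acid (the –OH is not a separate alcohol).

amide, anhydride, carboxylic acid, ester, ether, ketone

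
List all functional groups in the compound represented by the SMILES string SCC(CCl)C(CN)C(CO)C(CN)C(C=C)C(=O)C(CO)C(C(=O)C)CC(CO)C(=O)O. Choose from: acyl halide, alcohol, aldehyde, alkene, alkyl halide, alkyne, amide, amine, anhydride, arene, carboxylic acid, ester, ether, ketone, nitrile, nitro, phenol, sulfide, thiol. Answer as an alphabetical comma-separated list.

Taking each segment in turn:
  HSCH2: –SH on an sp³ carbon → thiol.
  CH(CH2Cl): pendant –CH2X: halogen on sp³ carbon → alkyl halide.
  CH(CH2NH2): pendant –CH2NH2: N on sp³ C, no adjacent C=O → amine.
  CH(CH2OH): pendant –CH2OH on an sp³ backbone C → alcohol.
  CH(CH2NH2): pendant –CH2NH2: N on sp³ C, no adjacent C=O → amine.
  CH(CH=CH2): pendant –CH=CH2: C=C double bond → alkene.
  CO: –C(=O)– with carbon on both sides → ketone.
  CH(CH2OH): pendant –CH2OH on an sp³ backbone C → alcohol.
  CH(COCH3): pendant –COCH3: carbonyl C bonded to two carbons → ketone.
  CH(CH2OH): pendant –CH2OH on an sp³ backbone C → alcohol.
  COOH: –COOH: carbonyl C bonded to –OH and C → carboxylic acid (the –OH is not a separate alcohol).

alcohol, alkene, alkyl halide, amine, carboxylic acid, ketone, thiol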